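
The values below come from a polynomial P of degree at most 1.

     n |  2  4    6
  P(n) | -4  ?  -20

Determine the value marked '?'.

On equispaced nodes a degree-1 polynomial has vanishing second forward difference, so
  P(2) - 2·P(4) + P(6) = 0.
Substituting the known values and solving for P(4):
  -2·P(4) = 24
  P(4) = -12.

-12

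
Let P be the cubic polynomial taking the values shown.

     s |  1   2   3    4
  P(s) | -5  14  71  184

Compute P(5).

Forward differences of the values at s = 1, 2, 3, 4:
  P  : -5  14  71  184
  Δ  : 19  57  113
  Δ^2: 38  56
  Δ^3: 18
The third differences are constant, confirming degree 3.
Interpolating (Newton forward form) and evaluating at s = 5 gives P(5) = 371.

371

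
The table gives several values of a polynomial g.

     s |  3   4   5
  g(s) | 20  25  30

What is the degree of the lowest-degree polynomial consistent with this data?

Forward differences of the values at s = 3, 4, 5:
  g  : 20  25  30
  Δ  : 5  5
  Δ^2: 0
The first differences are constant (5) and nonzero, while all higher differences vanish, so the minimal degree is 1.

1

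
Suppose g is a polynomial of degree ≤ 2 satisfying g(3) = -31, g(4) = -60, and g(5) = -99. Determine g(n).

g(n) = -5n^2 + 6n - 4

Using the Lagrange interpolation formula with nodes 3, 4, 5:
  L_0(n) = (n - 4)(n - 5) / 2
  L_1(n) = (n - 3)(n - 5) / -1
  L_2(n) = (n - 3)(n - 4) / 2
Then g(n) = -31·L_0(n) - 60·L_1(n) - 99·L_2(n).
Expanding and collecting terms gives g(n) = -5n^2 + 6n - 4.
Check: g(4) = -60. ✓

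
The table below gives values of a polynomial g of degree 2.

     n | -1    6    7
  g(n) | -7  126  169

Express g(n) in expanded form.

Write g(n) = an^2 + bn + c. Substituting each data point gives a linear system:
  a - b + c = -7
  36a + 6b + c = 126
  49a + 7b + c = 169
Solving the system yields a = 3, b = 4, c = -6.
So g(n) = 3n² + 4n - 6.
Check: g(-1) = -7. ✓

g(n) = 3n^2 + 4n - 6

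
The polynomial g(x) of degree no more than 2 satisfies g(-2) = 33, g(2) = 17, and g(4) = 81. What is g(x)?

Write g(x) = ax^2 + bx + c. Substituting each data point gives a linear system:
  4a - 2b + c = 33
  4a + 2b + c = 17
  16a + 4b + c = 81
Solving the system yields a = 6, b = -4, c = 1.
So g(x) = 6x^2 - 4x + 1.
Check: g(-2) = 33. ✓

g(x) = 6x^2 - 4x + 1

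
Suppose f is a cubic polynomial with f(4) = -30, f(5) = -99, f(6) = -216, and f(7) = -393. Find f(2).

12

Using the Lagrange interpolation formula with nodes 4, 5, 6, 7:
  L_0(t) = (t - 5)(t - 6)(t - 7) / -6
  L_1(t) = (t - 4)(t - 6)(t - 7) / 2
  L_2(t) = (t - 4)(t - 5)(t - 7) / -2
  L_3(t) = (t - 4)(t - 5)(t - 6) / 6
Then f(t) = -30·L_0(t) - 99·L_1(t) - 216·L_2(t) - 393·L_3(t).
Expanding and collecting terms gives f(t) = -2t^3 + 6t^2 - t + 6.
Evaluating at t = 2: f(2) = 12.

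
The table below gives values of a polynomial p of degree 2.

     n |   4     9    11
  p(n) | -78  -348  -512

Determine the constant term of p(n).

Write p(n) = an^2 + bn + c. Substituting each data point gives a linear system:
  16a + 4b + c = -78
  81a + 9b + c = -348
  121a + 11b + c = -512
Solving the system yields a = -4, b = -2, c = -6.
So p(n) = -4n^2 - 2n - 6.
The constant term is -6.

-6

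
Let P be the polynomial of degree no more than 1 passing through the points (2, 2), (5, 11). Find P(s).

Write P(s) = as + b. Substituting each data point gives a linear system:
  2a + b = 2
  5a + b = 11
Solving the system yields a = 3, b = -4.
So P(s) = 3s - 4.
Check: P(2) = 2. ✓

P(s) = 3s - 4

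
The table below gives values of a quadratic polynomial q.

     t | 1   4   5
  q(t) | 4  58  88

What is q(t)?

Write q(t) = at^2 + bt + c. Substituting each data point gives a linear system:
  a + b + c = 4
  16a + 4b + c = 58
  25a + 5b + c = 88
Solving the system yields a = 3, b = 3, c = -2.
So q(t) = 3t² + 3t - 2.
Check: q(4) = 58. ✓

q(t) = 3t^2 + 3t - 2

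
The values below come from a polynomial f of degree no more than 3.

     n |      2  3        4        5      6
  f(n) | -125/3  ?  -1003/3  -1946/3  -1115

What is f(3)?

On equispaced nodes a degree-3 polynomial has vanishing fourth forward difference, so
  f(2) - 4·f(3) + 6·f(4) - 4·f(5) + f(6) = 0.
Substituting the known values and solving for f(3):
  -4·f(3) = 568
  f(3) = -142.

-142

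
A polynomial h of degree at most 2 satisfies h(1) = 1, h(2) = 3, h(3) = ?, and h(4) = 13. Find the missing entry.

7

On equispaced nodes a degree-2 polynomial has vanishing third forward difference, so
  - h(1) + 3·h(2) - 3·h(3) + h(4) = 0.
Substituting the known values and solving for h(3):
  -3·h(3) = -21
  h(3) = 7.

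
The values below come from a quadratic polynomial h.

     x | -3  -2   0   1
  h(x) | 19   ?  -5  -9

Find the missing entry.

The 3 known points determine the degree-2 polynomial uniquely.
Write h(x) = ax^2 + bx + c. Substituting each data point gives a linear system:
  9a - 3b + c = 19
  c = -5
  a + b + c = -9
Solving the system yields a = 1, b = -5, c = -5.
So h(x) = x² - 5x - 5.
Then h(-2) = 9.

9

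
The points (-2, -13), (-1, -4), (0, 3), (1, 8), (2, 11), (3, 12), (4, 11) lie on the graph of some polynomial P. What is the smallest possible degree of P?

Forward differences of the values at t = -2, -1, 0, 1, 2, 3, 4:
  P  : -13  -4  3  8  11  12  11
  Δ  : 9  7  5  3  1  -1
  Δ^2: -2  -2  -2  -2  -2
  Δ^3: 0  0  0  0
  Δ^4: 0  0  0
  Δ^5: 0  0
  Δ^6: 0
The second differences are constant (-2) and nonzero, while all higher differences vanish, so the minimal degree is 2.

2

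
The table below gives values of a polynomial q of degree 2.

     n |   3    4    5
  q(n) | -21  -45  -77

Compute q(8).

-221

Write q(n) = an^2 + bn + c. Substituting each data point gives a linear system:
  9a + 3b + c = -21
  16a + 4b + c = -45
  25a + 5b + c = -77
Solving the system yields a = -4, b = 4, c = 3.
So q(n) = -4n² + 4n + 3.
Then q(8) = -221.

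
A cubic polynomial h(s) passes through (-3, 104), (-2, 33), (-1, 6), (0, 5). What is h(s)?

Using the Lagrange interpolation formula with nodes -3, -2, -1, 0:
  L_0(s) = (s + 2)(s + 1)s / -6
  L_1(s) = (s + 3)(s + 1)s / 2
  L_2(s) = (s + 3)(s + 2)s / -2
  L_3(s) = (s + 3)(s + 2)(s + 1) / 6
Then h(s) = 104·L_0(s) + 33·L_1(s) + 6·L_2(s) + 5·L_3(s).
Expanding and collecting terms gives h(s) = -3s^3 + 4s^2 + 6s + 5.
Check: h(0) = 5. ✓

h(s) = -3s^3 + 4s^2 + 6s + 5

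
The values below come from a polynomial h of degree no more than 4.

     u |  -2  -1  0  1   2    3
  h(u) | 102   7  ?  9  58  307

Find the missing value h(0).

4

On equispaced nodes a degree-4 polynomial has vanishing fifth forward difference, so
  - h(-2) + 5·h(-1) - 10·h(0) + 10·h(1) - 5·h(2) + h(3) = 0.
Substituting the known values and solving for h(0):
  -10·h(0) = -40
  h(0) = 4.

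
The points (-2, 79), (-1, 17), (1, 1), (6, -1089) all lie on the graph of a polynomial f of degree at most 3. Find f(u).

Using the Lagrange interpolation formula with nodes -2, -1, 1, 6:
  L_0(u) = (u + 1)(u - 1)(u - 6) / -24
  L_1(u) = (u + 2)(u - 1)(u - 6) / 14
  L_2(u) = (u + 2)(u + 1)(u - 6) / -30
  L_3(u) = (u + 2)(u + 1)(u - 1) / 280
Then f(u) = 79·L_0(u) + 17·L_1(u) + 1·L_2(u) - 1089·L_3(u).
Expanding and collecting terms gives f(u) = -6u³ + 6u² - 2u + 3.
Check: f(6) = -1089. ✓

f(u) = -6u^3 + 6u^2 - 2u + 3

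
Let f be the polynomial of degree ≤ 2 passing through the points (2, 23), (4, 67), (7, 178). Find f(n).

f(n) = 3n^2 + 4n + 3

Write f(n) = an^2 + bn + c. Substituting each data point gives a linear system:
  4a + 2b + c = 23
  16a + 4b + c = 67
  49a + 7b + c = 178
Solving the system yields a = 3, b = 4, c = 3.
So f(n) = 3n^2 + 4n + 3.
Check: f(4) = 67. ✓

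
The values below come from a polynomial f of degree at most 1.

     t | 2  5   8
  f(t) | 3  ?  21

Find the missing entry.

12

On equispaced nodes a degree-1 polynomial has vanishing second forward difference, so
  f(2) - 2·f(5) + f(8) = 0.
Substituting the known values and solving for f(5):
  -2·f(5) = -24
  f(5) = 12.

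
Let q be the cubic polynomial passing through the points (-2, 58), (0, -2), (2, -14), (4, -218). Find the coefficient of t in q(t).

2

Write q(t) = at^3 + bt^2 + ct + d. Substituting each data point gives a linear system:
  -8a + 4b - 2c + d = 58
  d = -2
  8a + 4b + 2c + d = -14
  64a + 16b + 4c + d = -218
Solving the system yields a = -5, b = 6, c = 2, d = -2.
So q(t) = -5t^3 + 6t^2 + 2t - 2.
The coefficient of t is 2.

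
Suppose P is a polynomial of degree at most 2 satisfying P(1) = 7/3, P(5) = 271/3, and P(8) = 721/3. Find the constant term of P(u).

1/3

Write P(u) = au^2 + bu + c. Substituting each data point gives a linear system:
  a + b + c = 7/3
  25a + 5b + c = 271/3
  64a + 8b + c = 721/3
Solving the system yields a = 4, b = -2, c = 1/3.
So P(u) = 4u^2 - 2u + 1/3.
The constant term is 1/3.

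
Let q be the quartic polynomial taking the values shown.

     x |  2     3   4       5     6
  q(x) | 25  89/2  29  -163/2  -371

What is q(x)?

q(x) = -x^4 + 4x^3 + (3/2)x^2 + x + 1

Write q(x) = ax^4 + bx^3 + cx^2 + dx + e. Substituting each data point gives a linear system:
  16a + 8b + 4c + 2d + e = 25
  81a + 27b + 9c + 3d + e = 89/2
  256a + 64b + 16c + 4d + e = 29
  625a + 125b + 25c + 5d + e = -163/2
  1296a + 216b + 36c + 6d + e = -371
Solving the system yields a = -1, b = 4, c = 3/2, d = 1, e = 1.
So q(x) = -x^4 + 4x^3 + (3/2)x^2 + x + 1.
Check: q(2) = 25. ✓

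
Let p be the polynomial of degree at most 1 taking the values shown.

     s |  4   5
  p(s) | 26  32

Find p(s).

Write p(s) = as + b. Substituting each data point gives a linear system:
  4a + b = 26
  5a + b = 32
Solving the system yields a = 6, b = 2.
So p(s) = 6s + 2.
Check: p(4) = 26. ✓

p(s) = 6s + 2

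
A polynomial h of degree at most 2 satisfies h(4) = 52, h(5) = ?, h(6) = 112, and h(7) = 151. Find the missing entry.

79

The 3 known points determine the degree-2 polynomial uniquely.
Write h(t) = at^2 + bt + c. Substituting each data point gives a linear system:
  16a + 4b + c = 52
  36a + 6b + c = 112
  49a + 7b + c = 151
Solving the system yields a = 3, b = 0, c = 4.
So h(t) = 3t^2 + 4.
Then h(5) = 79.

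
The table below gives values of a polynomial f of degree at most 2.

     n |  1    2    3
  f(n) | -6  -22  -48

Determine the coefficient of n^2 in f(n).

Write f(n) = an^2 + bn + c. Substituting each data point gives a linear system:
  a + b + c = -6
  4a + 2b + c = -22
  9a + 3b + c = -48
Solving the system yields a = -5, b = -1, c = 0.
So f(n) = -5n^2 - n.
The leading coefficient is -5.

-5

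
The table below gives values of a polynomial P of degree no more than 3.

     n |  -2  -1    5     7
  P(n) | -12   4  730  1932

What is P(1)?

Using the Lagrange interpolation formula with nodes -2, -1, 5, 7:
  L_0(n) = (n + 1)(n - 5)(n - 7) / -63
  L_1(n) = (n + 2)(n - 5)(n - 7) / 48
  L_2(n) = (n + 2)(n + 1)(n - 7) / -84
  L_3(n) = (n + 2)(n + 1)(n - 5) / 144
Then P(n) = -12·L_0(n) + 4·L_1(n) + 730·L_2(n) + 1932·L_3(n).
Expanding and collecting terms gives P(n) = 5n^3 + 5n^2 - 4n.
Evaluating at n = 1: P(1) = 6.

6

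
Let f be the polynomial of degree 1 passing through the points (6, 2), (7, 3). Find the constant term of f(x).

-4

Write f(x) = ax + b. Substituting each data point gives a linear system:
  6a + b = 2
  7a + b = 3
Solving the system yields a = 1, b = -4.
So f(x) = x - 4.
The constant term is -4.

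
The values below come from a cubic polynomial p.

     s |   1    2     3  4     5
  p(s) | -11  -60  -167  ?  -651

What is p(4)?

On equispaced nodes a degree-3 polynomial has vanishing fourth forward difference, so
  p(1) - 4·p(2) + 6·p(3) - 4·p(4) + p(5) = 0.
Substituting the known values and solving for p(4):
  -4·p(4) = 1424
  p(4) = -356.

-356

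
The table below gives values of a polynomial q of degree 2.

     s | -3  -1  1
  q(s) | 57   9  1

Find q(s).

Write q(s) = as^2 + bs + c. Substituting each data point gives a linear system:
  9a - 3b + c = 57
  a - b + c = 9
  a + b + c = 1
Solving the system yields a = 5, b = -4, c = 0.
So q(s) = 5s^2 - 4s.
Check: q(-1) = 9. ✓

q(s) = 5s^2 - 4s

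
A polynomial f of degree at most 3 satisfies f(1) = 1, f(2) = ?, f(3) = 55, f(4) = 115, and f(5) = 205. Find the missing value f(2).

19

On equispaced nodes a degree-3 polynomial has vanishing fourth forward difference, so
  f(1) - 4·f(2) + 6·f(3) - 4·f(4) + f(5) = 0.
Substituting the known values and solving for f(2):
  -4·f(2) = -76
  f(2) = 19.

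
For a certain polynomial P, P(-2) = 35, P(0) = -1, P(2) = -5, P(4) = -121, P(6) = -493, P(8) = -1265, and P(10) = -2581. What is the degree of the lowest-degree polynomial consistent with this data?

3

Forward differences of the values at t = -2, 0, 2, 4, 6, 8, 10:
  P  : 35  -1  -5  -121  -493  -1265  -2581
  Δ  : -36  -4  -116  -372  -772  -1316
  Δ^2: 32  -112  -256  -400  -544
  Δ^3: -144  -144  -144  -144
  Δ^4: 0  0  0
  Δ^5: 0  0
  Δ^6: 0
The third differences are constant (-144) and nonzero, while all higher differences vanish, so the minimal degree is 3.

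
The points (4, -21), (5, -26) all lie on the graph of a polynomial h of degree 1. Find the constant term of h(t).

-1

Write h(t) = at + b. Substituting each data point gives a linear system:
  4a + b = -21
  5a + b = -26
Solving the system yields a = -5, b = -1.
So h(t) = -5t - 1.
The constant term is -1.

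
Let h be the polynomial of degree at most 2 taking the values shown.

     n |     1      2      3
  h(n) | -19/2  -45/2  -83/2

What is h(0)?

Using the Lagrange interpolation formula with nodes 1, 2, 3:
  L_0(n) = (n - 2)(n - 3) / 2
  L_1(n) = (n - 1)(n - 3) / -1
  L_2(n) = (n - 1)(n - 2) / 2
Then h(n) = -19/2·L_0(n) - 45/2·L_1(n) - 83/2·L_2(n).
Expanding and collecting terms gives h(n) = -3n^2 - 4n - 5/2.
Evaluating at n = 0: h(0) = -5/2.

-5/2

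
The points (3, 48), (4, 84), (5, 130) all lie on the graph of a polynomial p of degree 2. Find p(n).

Using the Lagrange interpolation formula with nodes 3, 4, 5:
  L_0(n) = (n - 4)(n - 5) / 2
  L_1(n) = (n - 3)(n - 5) / -1
  L_2(n) = (n - 3)(n - 4) / 2
Then p(n) = 48·L_0(n) + 84·L_1(n) + 130·L_2(n).
Expanding and collecting terms gives p(n) = 5n^2 + n.
Check: p(4) = 84. ✓

p(n) = 5n^2 + n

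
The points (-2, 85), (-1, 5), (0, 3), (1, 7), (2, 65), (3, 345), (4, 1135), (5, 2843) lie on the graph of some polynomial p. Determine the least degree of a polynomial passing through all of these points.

Forward differences of the values at u = -2, -1, 0, 1, 2, 3, 4, 5:
  p  : 85  5  3  7  65  345  1135  2843
  Δ  : -80  -2  4  58  280  790  1708
  Δ^2: 78  6  54  222  510  918
  Δ^3: -72  48  168  288  408
  Δ^4: 120  120  120  120
  Δ^5: 0  0  0
  Δ^6: 0  0
  Δ^7: 0
The fourth differences are constant (120) and nonzero, while all higher differences vanish, so the minimal degree is 4.

4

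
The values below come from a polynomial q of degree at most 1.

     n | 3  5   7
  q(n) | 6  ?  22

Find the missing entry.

On equispaced nodes a degree-1 polynomial has vanishing second forward difference, so
  q(3) - 2·q(5) + q(7) = 0.
Substituting the known values and solving for q(5):
  -2·q(5) = -28
  q(5) = 14.

14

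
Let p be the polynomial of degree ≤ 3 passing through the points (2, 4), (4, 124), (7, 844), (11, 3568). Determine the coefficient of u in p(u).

-6

Write p(u) = au^3 + bu^2 + cu + d. Substituting each data point gives a linear system:
  8a + 4b + 2c + d = 4
  64a + 16b + 4c + d = 124
  343a + 49b + 7c + d = 844
  1331a + 121b + 11c + d = 3568
Solving the system yields a = 3, b = -3, c = -6, d = 4.
So p(u) = 3u³ - 3u² - 6u + 4.
The coefficient of u is -6.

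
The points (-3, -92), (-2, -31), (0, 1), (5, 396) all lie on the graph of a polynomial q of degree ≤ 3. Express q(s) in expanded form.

Using the Lagrange interpolation formula with nodes -3, -2, 0, 5:
  L_0(s) = (s + 2)s(s - 5) / -24
  L_1(s) = (s + 3)s(s - 5) / 14
  L_2(s) = (s + 3)(s + 2)(s - 5) / -30
  L_3(s) = (s + 3)(s + 2)s / 280
Then q(s) = -92·L_0(s) - 31·L_1(s) + 1·L_2(s) + 396·L_3(s).
Expanding and collecting terms gives q(s) = 3s³ + 4s + 1.
Check: q(-3) = -92. ✓

q(s) = 3s^3 + 4s + 1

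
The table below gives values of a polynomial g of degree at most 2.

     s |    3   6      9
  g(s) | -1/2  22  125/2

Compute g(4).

5

Forward differences of the values at s = 3, 6, 9:
  g  : -1/2  22  125/2
  Δ  : 45/2  81/2
  Δ^2: 18
The second differences are constant, confirming degree 2.
Interpolating (Newton forward form) and evaluating at s = 4 gives g(4) = 5.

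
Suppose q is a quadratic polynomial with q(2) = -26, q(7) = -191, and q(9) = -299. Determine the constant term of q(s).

-2

Write q(s) = as^2 + bs + c. Substituting each data point gives a linear system:
  4a + 2b + c = -26
  49a + 7b + c = -191
  81a + 9b + c = -299
Solving the system yields a = -3, b = -6, c = -2.
So q(s) = -3s² - 6s - 2.
The constant term is -2.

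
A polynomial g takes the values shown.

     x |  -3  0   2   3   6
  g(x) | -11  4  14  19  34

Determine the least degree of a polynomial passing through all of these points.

Divided differences on the nodes -3, 0, 2, 3, 6:
  order 0: -11  4  14  19  34
  order 1: 5  5  5  5
  order 2: 0  0  0
  order 3: 0  0
  order 4: 0
The order-1 divided differences are all 5 (nonzero) and every higher order vanishes, so the data lies on a polynomial of degree exactly 1.

1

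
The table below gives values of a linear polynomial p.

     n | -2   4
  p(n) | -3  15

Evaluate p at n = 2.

9

Write p(n) = an + b. Substituting each data point gives a linear system:
  -2a + b = -3
  4a + b = 15
Solving the system yields a = 3, b = 3.
So p(n) = 3n + 3.
Then p(2) = 9.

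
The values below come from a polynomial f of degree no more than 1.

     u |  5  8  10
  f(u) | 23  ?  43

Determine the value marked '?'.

35

The 2 known points determine the degree-1 polynomial uniquely.
Write f(u) = au + b. Substituting each data point gives a linear system:
  5a + b = 23
  10a + b = 43
Solving the system yields a = 4, b = 3.
So f(u) = 4u + 3.
Then f(8) = 35.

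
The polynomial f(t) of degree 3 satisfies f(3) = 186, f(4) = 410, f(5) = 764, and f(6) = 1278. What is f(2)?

Using the Lagrange interpolation formula with nodes 3, 4, 5, 6:
  L_0(t) = (t - 4)(t - 5)(t - 6) / -6
  L_1(t) = (t - 3)(t - 5)(t - 6) / 2
  L_2(t) = (t - 3)(t - 4)(t - 6) / -2
  L_3(t) = (t - 3)(t - 4)(t - 5) / 6
Then f(t) = 186·L_0(t) + 410·L_1(t) + 764·L_2(t) + 1278·L_3(t).
Expanding and collecting terms gives f(t) = 5t³ + 5t² + 4t - 6.
Evaluating at t = 2: f(2) = 62.

62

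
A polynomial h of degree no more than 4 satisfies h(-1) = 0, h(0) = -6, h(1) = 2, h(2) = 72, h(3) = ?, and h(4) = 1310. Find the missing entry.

On equispaced nodes a degree-4 polynomial has vanishing fifth forward difference, so
  - h(-1) + 5·h(0) - 10·h(1) + 10·h(2) - 5·h(3) + h(4) = 0.
Substituting the known values and solving for h(3):
  -5·h(3) = -1980
  h(3) = 396.

396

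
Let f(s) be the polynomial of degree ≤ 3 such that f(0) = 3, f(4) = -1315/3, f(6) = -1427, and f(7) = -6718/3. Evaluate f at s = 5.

Using the Lagrange interpolation formula with nodes 0, 4, 6, 7:
  L_0(s) = (s - 4)(s - 6)(s - 7) / -168
  L_1(s) = s(s - 6)(s - 7) / 24
  L_2(s) = s(s - 4)(s - 7) / -12
  L_3(s) = s(s - 4)(s - 6) / 21
Then f(s) = 3·L_0(s) - 1315/3·L_1(s) - 1427·L_2(s) - 6718/3·L_3(s).
Expanding and collecting terms gives f(s) = -6s^3 - 4s^2 + (5/3)s + 3.
Evaluating at s = 5: f(5) = -2516/3.

-2516/3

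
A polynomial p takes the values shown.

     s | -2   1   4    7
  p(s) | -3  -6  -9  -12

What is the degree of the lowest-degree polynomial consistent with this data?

1

Forward differences of the values at s = -2, 1, 4, 7:
  p  : -3  -6  -9  -12
  Δ  : -3  -3  -3
  Δ^2: 0  0
  Δ^3: 0
The first differences are constant (-3) and nonzero, while all higher differences vanish, so the minimal degree is 1.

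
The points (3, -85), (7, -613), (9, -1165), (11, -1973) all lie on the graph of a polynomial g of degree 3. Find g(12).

-2488

Write g(x) = ax^3 + bx^2 + cx + d. Substituting each data point gives a linear system:
  27a + 9b + 3c + d = -85
  343a + 49b + 7c + d = -613
  729a + 81b + 9c + d = -1165
  1331a + 121b + 11c + d = -1973
Solving the system yields a = -1, b = -5, c = -3, d = -4.
So g(x) = -x³ - 5x² - 3x - 4.
Then g(12) = -2488.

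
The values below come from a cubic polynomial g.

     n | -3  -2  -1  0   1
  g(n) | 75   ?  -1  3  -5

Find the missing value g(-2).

The 4 known points determine the degree-3 polynomial uniquely.
Write g(n) = an^3 + bn^2 + cn + d. Substituting each data point gives a linear system:
  -27a + 9b - 3c + d = 75
  -a + b - c + d = -1
  d = 3
  a + b + c + d = -5
Solving the system yields a = -5, b = -6, c = 3, d = 3.
So g(n) = -5n³ - 6n² + 3n + 3.
Then g(-2) = 13.

13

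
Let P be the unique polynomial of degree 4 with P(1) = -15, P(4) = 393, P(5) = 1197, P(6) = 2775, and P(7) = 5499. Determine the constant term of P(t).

Write P(t) = at^4 + bt^3 + ct^2 + dt + e. Substituting each data point gives a linear system:
  a + b + c + d + e = -15
  256a + 64b + 16c + 4d + e = 393
  625a + 125b + 25c + 5d + e = 1197
  1296a + 216b + 36c + 6d + e = 2775
  2401a + 343b + 49c + 7d + e = 5499
Solving the system yields a = 3, b = -4, c = -6, d = -5, e = -3.
So P(t) = 3t^4 - 4t^3 - 6t^2 - 5t - 3.
The constant term is -3.

-3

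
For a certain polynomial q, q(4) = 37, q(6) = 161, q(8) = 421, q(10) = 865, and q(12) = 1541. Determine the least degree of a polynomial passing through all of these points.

Forward differences of the values at u = 4, 6, 8, 10, 12:
  q  : 37  161  421  865  1541
  Δ  : 124  260  444  676
  Δ^2: 136  184  232
  Δ^3: 48  48
  Δ^4: 0
The third differences are constant (48) and nonzero, while all higher differences vanish, so the minimal degree is 3.

3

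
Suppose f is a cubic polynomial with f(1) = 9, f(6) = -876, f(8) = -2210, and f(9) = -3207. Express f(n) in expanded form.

Using the Lagrange interpolation formula with nodes 1, 6, 8, 9:
  L_0(n) = (n - 6)(n - 8)(n - 9) / -280
  L_1(n) = (n - 1)(n - 8)(n - 9) / 30
  L_2(n) = (n - 1)(n - 6)(n - 9) / -14
  L_3(n) = (n - 1)(n - 6)(n - 8) / 24
Then f(n) = 9·L_0(n) - 876·L_1(n) - 2210·L_2(n) - 3207·L_3(n).
Expanding and collecting terms gives f(n) = -5n³ + 5n² + 3n + 6.
Check: f(9) = -3207. ✓

f(n) = -5n^3 + 5n^2 + 3n + 6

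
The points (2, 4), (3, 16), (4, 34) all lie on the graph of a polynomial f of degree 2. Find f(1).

-2

Forward differences of the values at s = 2, 3, 4:
  f  : 4  16  34
  Δ  : 12  18
  Δ^2: 6
The second differences are constant, confirming degree 2.
Interpolating (Newton forward form) and evaluating at s = 1 gives f(1) = -2.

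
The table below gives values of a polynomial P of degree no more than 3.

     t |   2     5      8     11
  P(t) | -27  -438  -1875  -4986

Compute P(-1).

6

Write P(t) = at^3 + bt^2 + ct + d. Substituting each data point gives a linear system:
  8a + 4b + 2c + d = -27
  125a + 25b + 5c + d = -438
  512a + 64b + 8c + d = -1875
  1331a + 121b + 11c + d = -4986
Solving the system yields a = -4, b = 3, c = -2, d = -3.
So P(t) = -4t³ + 3t² - 2t - 3.
Then P(-1) = 6.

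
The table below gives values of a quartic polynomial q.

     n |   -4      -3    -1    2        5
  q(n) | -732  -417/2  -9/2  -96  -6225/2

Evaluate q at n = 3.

-897/2

Write q(n) = an^4 + bn^3 + cn^2 + dn + e. Substituting each data point gives a linear system:
  256a - 64b + 16c - 4d + e = -732
  81a - 27b + 9c - 3d + e = -417/2
  a - b + c - d + e = -9/2
  16a + 8b + 4c + 2d + e = -96
  625a + 125b + 25c + 5d + e = -6225/2
Solving the system yields a = -4, b = -5, c = -1/2, d = 5, e = 0.
So q(n) = -4n⁴ - 5n³ - (1/2)n² + 5n.
Then q(3) = -897/2.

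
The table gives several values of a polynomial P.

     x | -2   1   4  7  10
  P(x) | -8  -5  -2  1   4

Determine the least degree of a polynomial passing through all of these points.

1

Forward differences of the values at x = -2, 1, 4, 7, 10:
  P  : -8  -5  -2  1  4
  Δ  : 3  3  3  3
  Δ^2: 0  0  0
  Δ^3: 0  0
  Δ^4: 0
The first differences are constant (3) and nonzero, while all higher differences vanish, so the minimal degree is 1.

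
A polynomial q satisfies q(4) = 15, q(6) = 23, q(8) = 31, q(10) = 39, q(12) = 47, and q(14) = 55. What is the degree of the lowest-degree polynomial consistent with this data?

Forward differences of the values at n = 4, 6, 8, 10, 12, 14:
  q  : 15  23  31  39  47  55
  Δ  : 8  8  8  8  8
  Δ^2: 0  0  0  0
  Δ^3: 0  0  0
  Δ^4: 0  0
  Δ^5: 0
The first differences are constant (8) and nonzero, while all higher differences vanish, so the minimal degree is 1.

1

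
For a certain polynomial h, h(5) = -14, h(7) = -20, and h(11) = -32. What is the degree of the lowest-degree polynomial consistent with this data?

Divided differences on the nodes 5, 7, 11:
  order 0: -14  -20  -32
  order 1: -3  -3
  order 2: 0
The order-1 divided differences are all -3 (nonzero) and every higher order vanishes, so the data lies on a polynomial of degree exactly 1.

1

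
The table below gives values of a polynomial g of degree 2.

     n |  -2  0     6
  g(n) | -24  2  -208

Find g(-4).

-98

Using the Lagrange interpolation formula with nodes -2, 0, 6:
  L_0(n) = n(n - 6) / 16
  L_1(n) = (n + 2)(n - 6) / -12
  L_2(n) = (n + 2)n / 48
Then g(n) = -24·L_0(n) + 2·L_1(n) - 208·L_2(n).
Expanding and collecting terms gives g(n) = -6n² + n + 2.
Evaluating at n = -4: g(-4) = -98.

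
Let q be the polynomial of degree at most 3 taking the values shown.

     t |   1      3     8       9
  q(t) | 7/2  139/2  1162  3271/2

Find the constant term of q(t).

Write q(t) = at^3 + bt^2 + ct + d. Substituting each data point gives a linear system:
  a + b + c + d = 7/2
  27a + 9b + 3c + d = 139/2
  512a + 64b + 8c + d = 1162
  729a + 81b + 9c + d = 3271/2
Solving the system yields a = 2, b = 5/2, c = -3, d = 2.
So q(t) = 2t^3 + (5/2)t^2 - 3t + 2.
The constant term is 2.

2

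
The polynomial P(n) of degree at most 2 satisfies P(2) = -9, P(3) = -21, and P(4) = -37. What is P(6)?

-81

Forward differences of the values at n = 2, 3, 4:
  P  : -9  -21  -37
  Δ  : -12  -16
  Δ^2: -4
The second differences are constant, confirming degree 2.
Interpolating (Newton forward form) and evaluating at n = 6 gives P(6) = -81.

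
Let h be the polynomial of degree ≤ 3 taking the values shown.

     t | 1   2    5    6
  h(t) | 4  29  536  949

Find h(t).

Using the Lagrange interpolation formula with nodes 1, 2, 5, 6:
  L_0(t) = (t - 2)(t - 5)(t - 6) / -20
  L_1(t) = (t - 1)(t - 5)(t - 6) / 12
  L_2(t) = (t - 1)(t - 2)(t - 6) / -12
  L_3(t) = (t - 1)(t - 2)(t - 5) / 20
Then h(t) = 4·L_0(t) + 29·L_1(t) + 536·L_2(t) + 949·L_3(t).
Expanding and collecting terms gives h(t) = 5t^3 - 4t^2 + 2t + 1.
Check: h(1) = 4. ✓

h(t) = 5t^3 - 4t^2 + 2t + 1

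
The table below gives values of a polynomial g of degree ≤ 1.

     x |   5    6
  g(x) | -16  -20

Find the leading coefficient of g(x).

Write g(x) = ax + b. Substituting each data point gives a linear system:
  5a + b = -16
  6a + b = -20
Solving the system yields a = -4, b = 4.
So g(x) = -4x + 4.
The leading coefficient is -4.

-4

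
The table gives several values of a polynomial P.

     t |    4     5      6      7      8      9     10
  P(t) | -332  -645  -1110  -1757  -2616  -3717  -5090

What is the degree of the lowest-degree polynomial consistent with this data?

Forward differences of the values at t = 4, 5, 6, 7, 8, 9, 10:
  P  : -332  -645  -1110  -1757  -2616  -3717  -5090
  Δ  : -313  -465  -647  -859  -1101  -1373
  Δ^2: -152  -182  -212  -242  -272
  Δ^3: -30  -30  -30  -30
  Δ^4: 0  0  0
  Δ^5: 0  0
  Δ^6: 0
The third differences are constant (-30) and nonzero, while all higher differences vanish, so the minimal degree is 3.

3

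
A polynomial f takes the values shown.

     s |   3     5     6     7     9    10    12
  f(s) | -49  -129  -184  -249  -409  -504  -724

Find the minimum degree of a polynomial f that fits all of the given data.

2

Divided differences on the nodes 3, 5, 6, 7, 9, 10, 12:
  order 0: -49  -129  -184  -249  -409  -504  -724
  order 1: -40  -55  -65  -80  -95  -110
  order 2: -5  -5  -5  -5  -5
  order 3: 0  0  0  0
  order 4: 0  0  0
  order 5: 0  0
  order 6: 0
The order-2 divided differences are all -5 (nonzero) and every higher order vanishes, so the data lies on a polynomial of degree exactly 2.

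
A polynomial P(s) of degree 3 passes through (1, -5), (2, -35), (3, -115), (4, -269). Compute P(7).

Forward differences of the values at s = 1, 2, 3, 4:
  P  : -5  -35  -115  -269
  Δ  : -30  -80  -154
  Δ^2: -50  -74
  Δ^3: -24
The third differences are constant, confirming degree 3.
Interpolating (Newton forward form) and evaluating at s = 7 gives P(7) = -1415.

-1415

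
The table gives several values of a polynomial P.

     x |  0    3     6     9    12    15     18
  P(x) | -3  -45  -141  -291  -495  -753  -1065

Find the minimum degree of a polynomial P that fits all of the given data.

2

Forward differences of the values at x = 0, 3, 6, 9, 12, 15, 18:
  P  : -3  -45  -141  -291  -495  -753  -1065
  Δ  : -42  -96  -150  -204  -258  -312
  Δ^2: -54  -54  -54  -54  -54
  Δ^3: 0  0  0  0
  Δ^4: 0  0  0
  Δ^5: 0  0
  Δ^6: 0
The second differences are constant (-54) and nonzero, while all higher differences vanish, so the minimal degree is 2.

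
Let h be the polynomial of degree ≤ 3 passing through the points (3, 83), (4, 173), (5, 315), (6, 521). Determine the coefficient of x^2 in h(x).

2

Write h(x) = ax^3 + bx^2 + cx + d. Substituting each data point gives a linear system:
  27a + 9b + 3c + d = 83
  64a + 16b + 4c + d = 173
  125a + 25b + 5c + d = 315
  216a + 36b + 6c + d = 521
Solving the system yields a = 2, b = 2, c = 2, d = 5.
So h(x) = 2x³ + 2x² + 2x + 5.
The coefficient of x^2 is 2.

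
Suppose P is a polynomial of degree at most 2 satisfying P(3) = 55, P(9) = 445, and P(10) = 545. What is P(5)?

Write P(t) = at^2 + bt + c. Substituting each data point gives a linear system:
  9a + 3b + c = 55
  81a + 9b + c = 445
  100a + 10b + c = 545
Solving the system yields a = 5, b = 5, c = -5.
So P(t) = 5t² + 5t - 5.
Then P(5) = 145.

145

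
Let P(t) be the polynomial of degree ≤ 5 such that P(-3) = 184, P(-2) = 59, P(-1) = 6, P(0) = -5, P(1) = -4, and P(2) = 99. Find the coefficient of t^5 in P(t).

1

Write P(t) = at^5 + bt^4 + ct^3 + dt^2 + et + k. Substituting each data point gives a linear system:
  -243a + 81b - 27c + 9d - 3e + k = 184
  -32a + 16b - 8c + 4d - 2e + k = 59
  -a + b - c + d - e + k = 6
  k = -5
  a + b + c + d + e + k = -4
  32a + 16b + 8c + 4d + 2e + k = 99
Solving the system yields a = 1, b = 5, c = 0, d = 1, e = -6, k = -5.
So P(t) = t⁵ + 5t⁴ + t² - 6t - 5.
The leading coefficient is 1.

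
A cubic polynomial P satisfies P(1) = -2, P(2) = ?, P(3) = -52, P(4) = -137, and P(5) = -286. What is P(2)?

On equispaced nodes a degree-3 polynomial has vanishing fourth forward difference, so
  P(1) - 4·P(2) + 6·P(3) - 4·P(4) + P(5) = 0.
Substituting the known values and solving for P(2):
  -4·P(2) = 52
  P(2) = -13.

-13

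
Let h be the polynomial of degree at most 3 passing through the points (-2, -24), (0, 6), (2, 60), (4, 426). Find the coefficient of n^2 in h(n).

3

Write h(n) = an^3 + bn^2 + cn + d. Substituting each data point gives a linear system:
  -8a + 4b - 2c + d = -24
  d = 6
  8a + 4b + 2c + d = 60
  64a + 16b + 4c + d = 426
Solving the system yields a = 6, b = 3, c = -3, d = 6.
So h(n) = 6n^3 + 3n^2 - 3n + 6.
The coefficient of n^2 is 3.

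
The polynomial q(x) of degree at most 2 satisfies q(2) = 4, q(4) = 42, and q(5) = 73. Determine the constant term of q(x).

-2

Write q(x) = ax^2 + bx + c. Substituting each data point gives a linear system:
  4a + 2b + c = 4
  16a + 4b + c = 42
  25a + 5b + c = 73
Solving the system yields a = 4, b = -5, c = -2.
So q(x) = 4x^2 - 5x - 2.
The constant term is -2.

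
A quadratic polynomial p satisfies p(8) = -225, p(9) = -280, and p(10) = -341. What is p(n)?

Using the Lagrange interpolation formula with nodes 8, 9, 10:
  L_0(n) = (n - 9)(n - 10) / 2
  L_1(n) = (n - 8)(n - 10) / -1
  L_2(n) = (n - 8)(n - 9) / 2
Then p(n) = -225·L_0(n) - 280·L_1(n) - 341·L_2(n).
Expanding and collecting terms gives p(n) = -3n² - 4n - 1.
Check: p(8) = -225. ✓

p(n) = -3n^2 - 4n - 1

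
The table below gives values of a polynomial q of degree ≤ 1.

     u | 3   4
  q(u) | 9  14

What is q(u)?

Using the Lagrange interpolation formula with nodes 3, 4:
  L_0(u) = (u - 4) / -1
  L_1(u) = (u - 3) / 1
Then q(u) = 9·L_0(u) + 14·L_1(u).
Expanding and collecting terms gives q(u) = 5u - 6.
Check: q(3) = 9. ✓

q(u) = 5u - 6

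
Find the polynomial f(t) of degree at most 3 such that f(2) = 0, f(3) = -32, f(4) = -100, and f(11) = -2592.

f(t) = -2t^3 + 6t + 4

Write f(t) = at^3 + bt^2 + ct + d. Substituting each data point gives a linear system:
  8a + 4b + 2c + d = 0
  27a + 9b + 3c + d = -32
  64a + 16b + 4c + d = -100
  1331a + 121b + 11c + d = -2592
Solving the system yields a = -2, b = 0, c = 6, d = 4.
So f(t) = -2t^3 + 6t + 4.
Check: f(4) = -100. ✓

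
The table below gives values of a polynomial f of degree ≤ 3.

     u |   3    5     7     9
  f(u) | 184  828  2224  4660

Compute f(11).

Using the Lagrange interpolation formula with nodes 3, 5, 7, 9:
  L_0(u) = (u - 5)(u - 7)(u - 9) / -48
  L_1(u) = (u - 3)(u - 7)(u - 9) / 16
  L_2(u) = (u - 3)(u - 5)(u - 9) / -16
  L_3(u) = (u - 3)(u - 5)(u - 7) / 48
Then f(u) = 184·L_0(u) + 828·L_1(u) + 2224·L_2(u) + 4660·L_3(u).
Expanding and collecting terms gives f(u) = 6u^3 + 4u^2 - 4u - 2.
Evaluating at u = 11: f(11) = 8424.

8424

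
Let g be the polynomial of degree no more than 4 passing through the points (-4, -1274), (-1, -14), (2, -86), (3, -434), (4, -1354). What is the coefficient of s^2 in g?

Write g(s) = as^4 + bs^3 + cs^2 + ds + e. Substituting each data point gives a linear system:
  256a - 64b + 16c - 4d + e = -1274
  a - b + c - d + e = -14
  16a + 8b + 4c + 2d + e = -86
  81a + 27b + 9c + 3d + e = -434
  256a + 64b + 16c + 4d + e = -1354
Solving the system yields a = -5, b = -1, c = -2, d = 6, e = -2.
So g(s) = -5s^4 - s^3 - 2s^2 + 6s - 2.
The coefficient of s^2 is -2.

-2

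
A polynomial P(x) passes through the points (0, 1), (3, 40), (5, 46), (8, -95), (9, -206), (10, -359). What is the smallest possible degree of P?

Divided differences on the nodes 0, 3, 5, 8, 9, 10:
  order 0: 1  40  46  -95  -206  -359
  order 1: 13  3  -47  -111  -153
  order 2: -2  -10  -16  -21
  order 3: -1  -1  -1
  order 4: 0  0
  order 5: 0
The order-3 divided differences are all -1 (nonzero) and every higher order vanishes, so the data lies on a polynomial of degree exactly 3.

3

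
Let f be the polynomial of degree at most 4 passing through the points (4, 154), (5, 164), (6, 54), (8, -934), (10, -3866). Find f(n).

Write f(n) = an^4 + bn^3 + cn^2 + dn + e. Substituting each data point gives a linear system:
  256a + 64b + 16c + 4d + e = 154
  625a + 125b + 25c + 5d + e = 164
  1296a + 216b + 36c + 6d + e = 54
  4096a + 512b + 64c + 8d + e = -934
  10000a + 1000b + 100c + 10d + e = -3866
Solving the system yields a = -1, b = 6, c = 1, d = 4, e = -6.
So f(n) = -n^4 + 6n^3 + n^2 + 4n - 6.
Check: f(10) = -3866. ✓

f(n) = -n^4 + 6n^3 + n^2 + 4n - 6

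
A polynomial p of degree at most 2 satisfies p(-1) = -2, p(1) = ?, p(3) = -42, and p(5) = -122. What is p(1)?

On equispaced nodes a degree-2 polynomial has vanishing third forward difference, so
  - p(-1) + 3·p(1) - 3·p(3) + p(5) = 0.
Substituting the known values and solving for p(1):
  3·p(1) = -6
  p(1) = -2.

-2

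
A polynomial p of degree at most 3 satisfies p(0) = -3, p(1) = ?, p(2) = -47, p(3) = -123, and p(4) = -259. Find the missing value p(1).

The 4 known points determine the degree-3 polynomial uniquely.
Write p(x) = ax^3 + bx^2 + cx + d. Substituting each data point gives a linear system:
  d = -3
  8a + 4b + 2c + d = -47
  27a + 9b + 3c + d = -123
  64a + 16b + 4c + d = -259
Solving the system yields a = -3, b = -3, c = -4, d = -3.
So p(x) = -3x^3 - 3x^2 - 4x - 3.
Then p(1) = -13.

-13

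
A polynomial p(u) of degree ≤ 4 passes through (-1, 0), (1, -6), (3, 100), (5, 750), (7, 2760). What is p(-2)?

15

Using the Lagrange interpolation formula with nodes -1, 1, 3, 5, 7:
  L_0(u) = (u - 1)(u - 3)(u - 5)(u - 7) / 384
  L_1(u) = (u + 1)(u - 3)(u - 5)(u - 7) / -96
  L_2(u) = (u + 1)(u - 1)(u - 5)(u - 7) / 64
  L_3(u) = (u + 1)(u - 1)(u - 3)(u - 7) / -96
  L_4(u) = (u + 1)(u - 1)(u - 3)(u - 5) / 384
Then p(u) = 0·L_0(u) - 6·L_1(u) + 100·L_2(u) + 750·L_3(u) + 2760·L_4(u).
Expanding and collecting terms gives p(u) = u^4 + u^3 + u^2 - 4u - 5.
Evaluating at u = -2: p(-2) = 15.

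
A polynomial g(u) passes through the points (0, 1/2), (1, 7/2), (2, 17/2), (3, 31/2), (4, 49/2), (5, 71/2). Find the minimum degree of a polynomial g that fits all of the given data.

2

Forward differences of the values at u = 0, 1, 2, 3, 4, 5:
  g  : 1/2  7/2  17/2  31/2  49/2  71/2
  Δ  : 3  5  7  9  11
  Δ^2: 2  2  2  2
  Δ^3: 0  0  0
  Δ^4: 0  0
  Δ^5: 0
The second differences are constant (2) and nonzero, while all higher differences vanish, so the minimal degree is 2.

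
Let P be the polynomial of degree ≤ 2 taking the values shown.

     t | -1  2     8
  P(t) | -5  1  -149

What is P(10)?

Using the Lagrange interpolation formula with nodes -1, 2, 8:
  L_0(t) = (t - 2)(t - 8) / 27
  L_1(t) = (t + 1)(t - 8) / -18
  L_2(t) = (t + 1)(t - 2) / 54
Then P(t) = -5·L_0(t) + 1·L_1(t) - 149·L_2(t).
Expanding and collecting terms gives P(t) = -3t² + 5t + 3.
Evaluating at t = 10: P(10) = -247.

-247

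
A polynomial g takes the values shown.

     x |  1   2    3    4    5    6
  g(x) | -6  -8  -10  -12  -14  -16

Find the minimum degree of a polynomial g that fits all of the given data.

1

Forward differences of the values at x = 1, 2, 3, 4, 5, 6:
  g  : -6  -8  -10  -12  -14  -16
  Δ  : -2  -2  -2  -2  -2
  Δ^2: 0  0  0  0
  Δ^3: 0  0  0
  Δ^4: 0  0
  Δ^5: 0
The first differences are constant (-2) and nonzero, while all higher differences vanish, so the minimal degree is 1.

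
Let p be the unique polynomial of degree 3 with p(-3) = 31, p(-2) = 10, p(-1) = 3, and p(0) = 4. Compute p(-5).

139

Forward differences of the values at t = -3, -2, -1, 0:
  p  : 31  10  3  4
  Δ  : -21  -7  1
  Δ^2: 14  8
  Δ^3: -6
The third differences are constant, confirming degree 3.
Interpolating (Newton forward form) and evaluating at t = -5 gives p(-5) = 139.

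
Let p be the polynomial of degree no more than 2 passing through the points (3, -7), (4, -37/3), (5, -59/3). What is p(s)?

p(s) = -s^2 + (5/3)s - 3

Write p(s) = as^2 + bs + c. Substituting each data point gives a linear system:
  9a + 3b + c = -7
  16a + 4b + c = -37/3
  25a + 5b + c = -59/3
Solving the system yields a = -1, b = 5/3, c = -3.
So p(s) = -s^2 + (5/3)s - 3.
Check: p(5) = -59/3. ✓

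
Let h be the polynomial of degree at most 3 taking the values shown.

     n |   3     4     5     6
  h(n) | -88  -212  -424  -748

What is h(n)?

h(n) = -4n^3 + 4n^2 - 4n - 4

Using the Lagrange interpolation formula with nodes 3, 4, 5, 6:
  L_0(n) = (n - 4)(n - 5)(n - 6) / -6
  L_1(n) = (n - 3)(n - 5)(n - 6) / 2
  L_2(n) = (n - 3)(n - 4)(n - 6) / -2
  L_3(n) = (n - 3)(n - 4)(n - 5) / 6
Then h(n) = -88·L_0(n) - 212·L_1(n) - 424·L_2(n) - 748·L_3(n).
Expanding and collecting terms gives h(n) = -4n^3 + 4n^2 - 4n - 4.
Check: h(4) = -212. ✓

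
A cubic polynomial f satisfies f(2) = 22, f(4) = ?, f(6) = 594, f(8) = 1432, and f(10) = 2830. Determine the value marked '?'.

172

On equispaced nodes a degree-3 polynomial has vanishing fourth forward difference, so
  f(2) - 4·f(4) + 6·f(6) - 4·f(8) + f(10) = 0.
Substituting the known values and solving for f(4):
  -4·f(4) = -688
  f(4) = 172.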